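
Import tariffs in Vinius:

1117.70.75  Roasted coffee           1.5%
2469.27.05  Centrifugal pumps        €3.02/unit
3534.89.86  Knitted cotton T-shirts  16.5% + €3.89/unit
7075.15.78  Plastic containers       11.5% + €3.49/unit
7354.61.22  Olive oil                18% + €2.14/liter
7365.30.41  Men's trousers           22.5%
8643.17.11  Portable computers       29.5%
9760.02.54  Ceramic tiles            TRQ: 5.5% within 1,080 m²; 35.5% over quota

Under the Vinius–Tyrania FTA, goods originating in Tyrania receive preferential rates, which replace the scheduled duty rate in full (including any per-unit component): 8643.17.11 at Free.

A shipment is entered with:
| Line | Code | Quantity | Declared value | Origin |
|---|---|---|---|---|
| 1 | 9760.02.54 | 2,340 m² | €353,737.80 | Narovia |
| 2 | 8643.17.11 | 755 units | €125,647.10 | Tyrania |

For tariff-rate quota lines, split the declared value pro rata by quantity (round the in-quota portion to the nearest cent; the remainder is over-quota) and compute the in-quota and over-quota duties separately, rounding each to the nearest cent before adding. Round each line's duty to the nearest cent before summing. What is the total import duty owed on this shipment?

Line 1 (9760.02.54, Narovia, 2,340 m², €353,737.80):
Code 9760.02.54 is under a tariff-rate quota (threshold 1,080 m²). In-quota: 1,080 m² at 5.5%; over-quota: 1,260 m² at 35.5%.
Pro-rata value split: in-quota = €353,737.80 × 1,080/2,340 = €163,263.60; over-quota = €353,737.80 − €163,263.60 = €190,474.20.
In-quota duty = €163,263.60 × 5.5% = €8,979.50. Over-quota duty = €190,474.20 × 35.5% = €67,618.34.
Line duty = €8,979.50 + €67,618.34 = €76,597.84.
Line 2 (8643.17.11, Tyrania, 755 units, €125,647.10):
Base rate for 8643.17.11 is 29.5%.
Origin Tyrania qualifies under the Vinius–Tyrania agreement and 8643.17.11 is covered: preferential rate Free applies instead.
Duty = €125,647.10 × 0% = €0.00.
Total = €76,597.84 + €0.00 = €76,597.84.

€76,597.84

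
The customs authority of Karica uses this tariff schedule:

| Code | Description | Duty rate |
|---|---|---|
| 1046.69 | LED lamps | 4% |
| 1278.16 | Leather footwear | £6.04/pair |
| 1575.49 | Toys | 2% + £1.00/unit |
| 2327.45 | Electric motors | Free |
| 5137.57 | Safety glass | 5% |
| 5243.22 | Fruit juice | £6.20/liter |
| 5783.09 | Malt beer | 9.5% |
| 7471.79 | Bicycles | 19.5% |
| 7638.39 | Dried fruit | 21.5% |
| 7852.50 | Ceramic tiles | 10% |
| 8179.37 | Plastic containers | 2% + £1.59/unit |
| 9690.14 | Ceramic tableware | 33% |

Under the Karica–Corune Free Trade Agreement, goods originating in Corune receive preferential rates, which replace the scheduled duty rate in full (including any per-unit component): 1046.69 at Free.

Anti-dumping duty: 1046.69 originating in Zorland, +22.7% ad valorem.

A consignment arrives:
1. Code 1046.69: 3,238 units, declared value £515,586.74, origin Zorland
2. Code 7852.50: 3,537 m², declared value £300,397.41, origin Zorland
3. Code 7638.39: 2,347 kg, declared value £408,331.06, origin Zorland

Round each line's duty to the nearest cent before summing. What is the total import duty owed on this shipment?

£255,492.58

Line 1 (1046.69, Zorland, 3,238 units, £515,586.74):
Base rate for 1046.69 is 4%.
1046.69 has an FTA preferential rate, but origin Zorland is not Corune; base rate stands.
Additional duty on 1046.69 from Zorland: +22.7%. Applied ad valorem rate: 4% + 22.7% = 26.7%.
Duty = £515,586.74 × 26.7% = £137,661.66.
Line 2 (7852.50, Zorland, 3,537 m², £300,397.41):
Base rate for 7852.50 is 10%.
Duty = £300,397.41 × 10% = £30,039.74.
Line 3 (7638.39, Zorland, 2,347 kg, £408,331.06):
Base rate for 7638.39 is 21.5%.
Duty = £408,331.06 × 21.5% = £87,791.18.
Total = £137,661.66 + £30,039.74 + £87,791.18 = £255,492.58.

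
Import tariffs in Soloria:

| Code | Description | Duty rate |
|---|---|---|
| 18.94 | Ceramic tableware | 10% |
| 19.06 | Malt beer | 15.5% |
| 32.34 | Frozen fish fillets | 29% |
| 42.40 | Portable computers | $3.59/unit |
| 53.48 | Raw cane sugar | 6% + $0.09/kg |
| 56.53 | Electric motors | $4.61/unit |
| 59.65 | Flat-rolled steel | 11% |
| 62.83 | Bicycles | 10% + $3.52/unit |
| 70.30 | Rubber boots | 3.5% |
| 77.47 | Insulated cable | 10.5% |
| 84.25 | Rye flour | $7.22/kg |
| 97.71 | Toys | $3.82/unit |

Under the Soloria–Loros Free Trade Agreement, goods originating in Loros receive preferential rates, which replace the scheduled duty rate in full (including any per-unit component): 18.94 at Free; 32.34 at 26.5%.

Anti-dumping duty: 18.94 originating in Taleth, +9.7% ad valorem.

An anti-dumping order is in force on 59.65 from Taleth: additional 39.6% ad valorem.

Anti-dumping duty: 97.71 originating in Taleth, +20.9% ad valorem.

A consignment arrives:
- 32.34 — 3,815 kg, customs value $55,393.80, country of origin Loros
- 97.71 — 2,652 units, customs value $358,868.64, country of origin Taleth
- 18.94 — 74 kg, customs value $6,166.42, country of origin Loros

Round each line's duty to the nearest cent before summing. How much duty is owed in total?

Line 1 (32.34, Loros, 3,815 kg, $55,393.80):
Base rate for 32.34 is 29%.
Origin Loros qualifies under the Soloria–Loros agreement and 32.34 is covered: preferential rate 26.5% applies instead.
Duty = $55,393.80 × 26.5% = $14,679.36.
Line 2 (97.71, Taleth, 2,652 units, $358,868.64):
Base rate for 97.71 is $3.82/unit.
Additional duty on 97.71 from Taleth: +20.9% ad valorem. Applied ad valorem rate = 20.9%.
Duty = $358,868.64 × 20.9% + 2,652 × $3.82 = $85,134.19.
Line 3 (18.94, Loros, 74 kg, $6,166.42):
Base rate for 18.94 is 10%.
Origin Loros qualifies under the Soloria–Loros agreement and 18.94 is covered: preferential rate Free applies instead.
The additional-duty order on 18.94 targets Taleth, not Loros; it does not apply.
Duty = $6,166.42 × 0% = $0.00.
Total = $14,679.36 + $85,134.19 + $0.00 = $99,813.55.

$99,813.55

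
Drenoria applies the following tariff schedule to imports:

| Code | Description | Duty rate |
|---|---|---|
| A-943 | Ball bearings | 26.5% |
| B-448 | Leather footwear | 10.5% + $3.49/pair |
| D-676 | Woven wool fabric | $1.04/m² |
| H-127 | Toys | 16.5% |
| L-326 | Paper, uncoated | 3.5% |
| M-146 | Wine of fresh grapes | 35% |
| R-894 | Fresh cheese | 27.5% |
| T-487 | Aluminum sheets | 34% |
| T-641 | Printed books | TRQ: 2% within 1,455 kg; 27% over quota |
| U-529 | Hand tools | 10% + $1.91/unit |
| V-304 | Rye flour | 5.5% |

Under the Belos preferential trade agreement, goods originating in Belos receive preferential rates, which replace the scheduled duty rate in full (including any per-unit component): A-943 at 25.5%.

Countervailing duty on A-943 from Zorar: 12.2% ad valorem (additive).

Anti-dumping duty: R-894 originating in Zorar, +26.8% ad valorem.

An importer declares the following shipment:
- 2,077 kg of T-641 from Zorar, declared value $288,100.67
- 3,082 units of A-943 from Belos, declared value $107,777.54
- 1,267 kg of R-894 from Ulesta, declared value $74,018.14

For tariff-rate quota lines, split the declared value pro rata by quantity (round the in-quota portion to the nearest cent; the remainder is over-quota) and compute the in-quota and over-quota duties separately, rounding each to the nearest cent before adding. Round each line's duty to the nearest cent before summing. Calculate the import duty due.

Line 1 (T-641, Zorar, 2,077 kg, $288,100.67):
Code T-641 is under a tariff-rate quota (threshold 1,455 kg). In-quota: 1,455 kg at 2%; over-quota: 622 kg at 27%.
Pro-rata value split: in-quota = $288,100.67 × 1,455/2,077 = $201,823.05; over-quota = $288,100.67 − $201,823.05 = $86,277.62.
In-quota duty = $201,823.05 × 2% = $4,036.46. Over-quota duty = $86,277.62 × 27% = $23,294.96.
Line duty = $4,036.46 + $23,294.96 = $27,331.42.
Line 2 (A-943, Belos, 3,082 units, $107,777.54):
Base rate for A-943 is 26.5%.
Origin Belos qualifies under the Drenoria–Belos agreement and A-943 is covered: preferential rate 25.5% applies instead.
The additional-duty order on A-943 targets Zorar, not Belos; it does not apply.
Duty = $107,777.54 × 25.5% = $27,483.27.
Line 3 (R-894, Ulesta, 1,267 kg, $74,018.14):
Base rate for R-894 is 27.5%.
The additional-duty order on R-894 targets Zorar, not Ulesta; it does not apply.
Duty = $74,018.14 × 27.5% = $20,354.99.
Total = $27,331.42 + $27,483.27 + $20,354.99 = $75,169.68.

$75,169.68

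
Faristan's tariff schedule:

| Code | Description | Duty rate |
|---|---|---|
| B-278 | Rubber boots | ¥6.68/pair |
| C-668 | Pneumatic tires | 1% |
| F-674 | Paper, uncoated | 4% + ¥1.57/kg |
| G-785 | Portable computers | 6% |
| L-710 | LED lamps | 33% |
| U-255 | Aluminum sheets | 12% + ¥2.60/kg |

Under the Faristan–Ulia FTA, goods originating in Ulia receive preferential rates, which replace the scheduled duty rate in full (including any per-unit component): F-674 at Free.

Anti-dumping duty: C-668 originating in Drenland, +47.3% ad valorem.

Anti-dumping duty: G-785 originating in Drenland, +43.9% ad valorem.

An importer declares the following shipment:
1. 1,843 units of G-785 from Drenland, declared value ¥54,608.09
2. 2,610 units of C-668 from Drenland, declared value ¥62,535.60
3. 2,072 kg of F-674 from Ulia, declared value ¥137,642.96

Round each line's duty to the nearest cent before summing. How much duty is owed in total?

¥57,454.13

Line 1 (G-785, Drenland, 1,843 units, ¥54,608.09):
Base rate for G-785 is 6%.
Additional duty on G-785 from Drenland: +43.9%. Applied ad valorem rate: 6% + 43.9% = 49.9%.
Duty = ¥54,608.09 × 49.9% = ¥27,249.44.
Line 2 (C-668, Drenland, 2,610 units, ¥62,535.60):
Base rate for C-668 is 1%.
Additional duty on C-668 from Drenland: +47.3%. Applied ad valorem rate: 1% + 47.3% = 48.3%.
Duty = ¥62,535.60 × 48.3% = ¥30,204.69.
Line 3 (F-674, Ulia, 2,072 kg, ¥137,642.96):
Base rate for F-674 is 4% + ¥1.57/kg.
Origin Ulia qualifies under the Faristan–Ulia agreement and F-674 is covered: preferential rate Free applies instead.
Duty = ¥137,642.96 × 0% = ¥0.00.
Total = ¥27,249.44 + ¥30,204.69 + ¥0.00 = ¥57,454.13.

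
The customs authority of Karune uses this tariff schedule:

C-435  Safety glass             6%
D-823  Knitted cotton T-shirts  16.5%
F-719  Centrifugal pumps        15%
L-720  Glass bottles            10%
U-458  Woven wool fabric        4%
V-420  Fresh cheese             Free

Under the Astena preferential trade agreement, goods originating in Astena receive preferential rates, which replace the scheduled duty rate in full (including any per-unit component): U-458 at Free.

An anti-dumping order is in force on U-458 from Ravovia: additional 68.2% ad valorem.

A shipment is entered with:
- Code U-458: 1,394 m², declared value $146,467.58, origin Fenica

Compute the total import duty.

$5,858.70

Line 1 (U-458, Fenica, 1,394 m², $146,467.58):
Base rate for U-458 is 4%.
U-458 has an FTA preferential rate, but origin Fenica is not Astena; base rate stands.
The additional-duty order on U-458 targets Ravovia, not Fenica; it does not apply.
Duty = $146,467.58 × 4% = $5,858.70.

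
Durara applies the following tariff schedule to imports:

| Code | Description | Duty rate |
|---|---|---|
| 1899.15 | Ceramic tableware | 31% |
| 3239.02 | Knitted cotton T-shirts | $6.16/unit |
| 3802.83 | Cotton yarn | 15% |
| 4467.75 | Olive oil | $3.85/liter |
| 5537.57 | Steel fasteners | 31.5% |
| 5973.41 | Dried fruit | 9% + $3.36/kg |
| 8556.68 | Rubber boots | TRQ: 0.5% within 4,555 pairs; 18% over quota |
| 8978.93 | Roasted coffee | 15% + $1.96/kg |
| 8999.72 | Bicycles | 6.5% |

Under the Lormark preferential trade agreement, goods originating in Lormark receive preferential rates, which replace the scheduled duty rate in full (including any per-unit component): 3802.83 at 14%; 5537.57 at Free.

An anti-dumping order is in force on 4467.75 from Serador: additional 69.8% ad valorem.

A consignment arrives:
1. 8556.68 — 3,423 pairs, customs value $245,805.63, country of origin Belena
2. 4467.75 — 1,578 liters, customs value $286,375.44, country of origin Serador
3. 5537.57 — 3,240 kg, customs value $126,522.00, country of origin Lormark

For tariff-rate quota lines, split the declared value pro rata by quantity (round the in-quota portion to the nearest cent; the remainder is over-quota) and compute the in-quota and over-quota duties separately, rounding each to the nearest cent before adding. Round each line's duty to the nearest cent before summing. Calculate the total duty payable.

$207,194.39

Line 1 (8556.68, Belena, 3,423 pairs, $245,805.63):
Code 8556.68 is under a tariff-rate quota (threshold 4,555 pairs). Quantity 3,423 pairs is within the quota, so the in-quota rate 0.5% applies to the full value.
Duty = $245,805.63 × 0.5% = $1,229.03.
Line 2 (4467.75, Serador, 1,578 liters, $286,375.44):
Base rate for 4467.75 is $3.85/liter.
Additional duty on 4467.75 from Serador: +69.8% ad valorem. Applied ad valorem rate = 69.8%.
Duty = $286,375.44 × 69.8% + 1,578 × $3.85 = $205,965.36.
Line 3 (5537.57, Lormark, 3,240 kg, $126,522.00):
Base rate for 5537.57 is 31.5%.
Origin Lormark qualifies under the Durara–Lormark agreement and 5537.57 is covered: preferential rate Free applies instead.
Duty = $126,522.00 × 0% = $0.00.
Total = $1,229.03 + $205,965.36 + $0.00 = $207,194.39.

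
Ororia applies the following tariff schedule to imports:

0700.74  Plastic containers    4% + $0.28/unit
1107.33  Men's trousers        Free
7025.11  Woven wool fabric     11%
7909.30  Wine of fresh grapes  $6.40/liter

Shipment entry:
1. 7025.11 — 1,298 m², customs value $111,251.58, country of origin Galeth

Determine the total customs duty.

$12,237.67

Line 1 (7025.11, Galeth, 1,298 m², $111,251.58):
Base rate for 7025.11 is 11%.
Duty = $111,251.58 × 11% = $12,237.67.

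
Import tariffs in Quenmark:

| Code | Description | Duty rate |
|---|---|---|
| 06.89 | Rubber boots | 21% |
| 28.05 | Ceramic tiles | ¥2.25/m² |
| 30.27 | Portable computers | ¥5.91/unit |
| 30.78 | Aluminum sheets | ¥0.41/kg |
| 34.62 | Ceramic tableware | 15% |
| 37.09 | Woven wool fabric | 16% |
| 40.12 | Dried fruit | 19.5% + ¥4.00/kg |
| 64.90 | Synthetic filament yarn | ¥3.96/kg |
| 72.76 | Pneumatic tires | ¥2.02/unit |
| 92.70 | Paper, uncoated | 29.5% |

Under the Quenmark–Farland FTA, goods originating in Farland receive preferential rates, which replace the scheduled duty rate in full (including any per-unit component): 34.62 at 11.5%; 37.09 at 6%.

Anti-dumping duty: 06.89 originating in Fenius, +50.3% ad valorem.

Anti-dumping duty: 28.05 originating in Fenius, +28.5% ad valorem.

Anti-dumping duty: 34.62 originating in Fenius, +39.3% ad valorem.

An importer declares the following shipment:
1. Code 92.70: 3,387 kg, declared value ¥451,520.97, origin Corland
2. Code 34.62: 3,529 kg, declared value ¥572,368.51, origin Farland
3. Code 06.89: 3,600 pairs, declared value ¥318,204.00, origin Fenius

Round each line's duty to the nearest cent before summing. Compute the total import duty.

¥425,900.52

Line 1 (92.70, Corland, 3,387 kg, ¥451,520.97):
Base rate for 92.70 is 29.5%.
Duty = ¥451,520.97 × 29.5% = ¥133,198.69.
Line 2 (34.62, Farland, 3,529 kg, ¥572,368.51):
Base rate for 34.62 is 15%.
Origin Farland qualifies under the Quenmark–Farland agreement and 34.62 is covered: preferential rate 11.5% applies instead.
The additional-duty order on 34.62 targets Fenius, not Farland; it does not apply.
Duty = ¥572,368.51 × 11.5% = ¥65,822.38.
Line 3 (06.89, Fenius, 3,600 pairs, ¥318,204.00):
Base rate for 06.89 is 21%.
Additional duty on 06.89 from Fenius: +50.3%. Applied ad valorem rate: 21% + 50.3% = 71.3%.
Duty = ¥318,204.00 × 71.3% = ¥226,879.45.
Total = ¥133,198.69 + ¥65,822.38 + ¥226,879.45 = ¥425,900.52.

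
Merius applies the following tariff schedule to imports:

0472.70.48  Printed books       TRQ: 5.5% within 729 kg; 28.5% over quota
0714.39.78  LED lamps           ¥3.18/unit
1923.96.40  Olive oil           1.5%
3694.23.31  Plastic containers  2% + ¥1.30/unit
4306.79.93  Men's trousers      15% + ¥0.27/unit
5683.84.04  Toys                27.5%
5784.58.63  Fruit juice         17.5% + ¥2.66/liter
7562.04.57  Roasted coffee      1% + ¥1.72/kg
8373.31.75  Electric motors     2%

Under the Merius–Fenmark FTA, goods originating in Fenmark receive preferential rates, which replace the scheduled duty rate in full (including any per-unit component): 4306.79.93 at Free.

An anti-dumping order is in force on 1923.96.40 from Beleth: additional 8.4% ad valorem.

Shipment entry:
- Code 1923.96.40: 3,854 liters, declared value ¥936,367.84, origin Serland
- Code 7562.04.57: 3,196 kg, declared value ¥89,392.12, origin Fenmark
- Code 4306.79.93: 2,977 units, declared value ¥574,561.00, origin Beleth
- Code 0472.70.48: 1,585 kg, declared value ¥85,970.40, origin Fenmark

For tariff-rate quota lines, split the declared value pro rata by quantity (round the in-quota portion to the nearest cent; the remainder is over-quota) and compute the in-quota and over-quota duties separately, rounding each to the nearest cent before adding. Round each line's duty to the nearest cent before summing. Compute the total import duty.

¥122,831.64

Line 1 (1923.96.40, Serland, 3,854 liters, ¥936,367.84):
Base rate for 1923.96.40 is 1.5%.
The additional-duty order on 1923.96.40 targets Beleth, not Serland; it does not apply.
Duty = ¥936,367.84 × 1.5% = ¥14,045.52.
Line 2 (7562.04.57, Fenmark, 3,196 kg, ¥89,392.12):
Base rate for 7562.04.57 is 1% + ¥1.72/kg.
Origin Fenmark is the FTA partner but 7562.04.57 is not on the preference list; base rate stands.
Duty = ¥89,392.12 × 1% + 3,196 × ¥1.72 = ¥6,391.04.
Line 3 (4306.79.93, Beleth, 2,977 units, ¥574,561.00):
Base rate for 4306.79.93 is 15% + ¥0.27/unit.
4306.79.93 has an FTA preferential rate, but origin Beleth is not Fenmark; base rate stands.
Duty = ¥574,561.00 × 15% + 2,977 × ¥0.27 = ¥86,987.94.
Line 4 (0472.70.48, Fenmark, 1,585 kg, ¥85,970.40):
Code 0472.70.48 is under a tariff-rate quota (threshold 729 kg). In-quota: 729 kg at 5.5%; over-quota: 856 kg at 28.5%.
Pro-rata value split: in-quota = ¥85,970.40 × 729/1,585 = ¥39,540.96; over-quota = ¥85,970.40 − ¥39,540.96 = ¥46,429.44.
In-quota duty = ¥39,540.96 × 5.5% = ¥2,174.75. Over-quota duty = ¥46,429.44 × 28.5% = ¥13,232.39.
Line duty = ¥2,174.75 + ¥13,232.39 = ¥15,407.14.
Total = ¥14,045.52 + ¥6,391.04 + ¥86,987.94 + ¥15,407.14 = ¥122,831.64.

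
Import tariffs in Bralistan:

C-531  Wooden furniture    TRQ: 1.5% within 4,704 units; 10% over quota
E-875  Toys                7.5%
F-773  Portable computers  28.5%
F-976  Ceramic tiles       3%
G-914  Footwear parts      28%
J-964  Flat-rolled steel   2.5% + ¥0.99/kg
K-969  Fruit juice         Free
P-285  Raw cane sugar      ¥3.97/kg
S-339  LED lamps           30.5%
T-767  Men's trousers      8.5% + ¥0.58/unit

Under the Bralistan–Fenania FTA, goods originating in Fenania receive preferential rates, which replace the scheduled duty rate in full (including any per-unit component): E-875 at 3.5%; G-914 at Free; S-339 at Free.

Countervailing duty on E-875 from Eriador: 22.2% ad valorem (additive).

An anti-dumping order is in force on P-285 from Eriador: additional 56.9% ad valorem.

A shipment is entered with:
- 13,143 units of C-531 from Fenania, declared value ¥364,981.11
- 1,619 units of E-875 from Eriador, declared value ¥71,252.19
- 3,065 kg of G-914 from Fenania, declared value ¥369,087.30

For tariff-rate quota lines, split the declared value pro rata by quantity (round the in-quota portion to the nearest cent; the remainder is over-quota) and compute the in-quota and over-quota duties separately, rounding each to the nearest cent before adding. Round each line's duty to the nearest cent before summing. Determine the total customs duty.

Line 1 (C-531, Fenania, 13,143 units, ¥364,981.11):
Code C-531 is under a tariff-rate quota (threshold 4,704 units). In-quota: 4,704 units at 1.5%; over-quota: 8,439 units at 10%.
Pro-rata value split: in-quota = ¥364,981.11 × 4,704/13,143 = ¥130,630.08; over-quota = ¥364,981.11 − ¥130,630.08 = ¥234,351.03.
In-quota duty = ¥130,630.08 × 1.5% = ¥1,959.45. Over-quota duty = ¥234,351.03 × 10% = ¥23,435.10.
Line duty = ¥1,959.45 + ¥23,435.10 = ¥25,394.55.
Line 2 (E-875, Eriador, 1,619 units, ¥71,252.19):
Base rate for E-875 is 7.5%.
E-875 has an FTA preferential rate, but origin Eriador is not Fenania; base rate stands.
Additional duty on E-875 from Eriador: +22.2%. Applied ad valorem rate: 7.5% + 22.2% = 29.7%.
Duty = ¥71,252.19 × 29.7% = ¥21,161.90.
Line 3 (G-914, Fenania, 3,065 kg, ¥369,087.30):
Base rate for G-914 is 28%.
Origin Fenania qualifies under the Bralistan–Fenania agreement and G-914 is covered: preferential rate Free applies instead.
Duty = ¥369,087.30 × 0% = ¥0.00.
Total = ¥25,394.55 + ¥21,161.90 + ¥0.00 = ¥46,556.45.

¥46,556.45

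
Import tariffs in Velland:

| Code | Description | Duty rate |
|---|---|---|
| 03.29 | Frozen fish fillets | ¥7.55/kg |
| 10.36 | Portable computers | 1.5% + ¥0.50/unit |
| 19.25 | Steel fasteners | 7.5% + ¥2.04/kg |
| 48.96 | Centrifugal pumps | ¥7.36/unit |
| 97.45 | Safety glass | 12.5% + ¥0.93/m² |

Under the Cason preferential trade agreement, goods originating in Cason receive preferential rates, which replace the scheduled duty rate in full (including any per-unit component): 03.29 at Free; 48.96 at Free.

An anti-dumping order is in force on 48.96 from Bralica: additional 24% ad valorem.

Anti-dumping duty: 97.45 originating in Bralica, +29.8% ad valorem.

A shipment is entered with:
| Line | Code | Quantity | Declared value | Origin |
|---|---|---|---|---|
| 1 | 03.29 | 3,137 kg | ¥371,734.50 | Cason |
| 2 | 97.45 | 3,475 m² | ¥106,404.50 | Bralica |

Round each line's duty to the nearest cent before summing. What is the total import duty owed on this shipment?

Line 1 (03.29, Cason, 3,137 kg, ¥371,734.50):
Base rate for 03.29 is ¥7.55/kg.
Origin Cason qualifies under the Velland–Cason agreement and 03.29 is covered: preferential rate Free applies instead.
Duty = ¥371,734.50 × 0% = ¥0.00.
Line 2 (97.45, Bralica, 3,475 m², ¥106,404.50):
Base rate for 97.45 is 12.5% + ¥0.93/m².
Additional duty on 97.45 from Bralica: +29.8%. Applied ad valorem rate: 12.5% + 29.8% = 42.3%.
Duty = ¥106,404.50 × 42.3% + 3,475 × ¥0.93 = ¥48,240.85.
Total = ¥0.00 + ¥48,240.85 = ¥48,240.85.

¥48,240.85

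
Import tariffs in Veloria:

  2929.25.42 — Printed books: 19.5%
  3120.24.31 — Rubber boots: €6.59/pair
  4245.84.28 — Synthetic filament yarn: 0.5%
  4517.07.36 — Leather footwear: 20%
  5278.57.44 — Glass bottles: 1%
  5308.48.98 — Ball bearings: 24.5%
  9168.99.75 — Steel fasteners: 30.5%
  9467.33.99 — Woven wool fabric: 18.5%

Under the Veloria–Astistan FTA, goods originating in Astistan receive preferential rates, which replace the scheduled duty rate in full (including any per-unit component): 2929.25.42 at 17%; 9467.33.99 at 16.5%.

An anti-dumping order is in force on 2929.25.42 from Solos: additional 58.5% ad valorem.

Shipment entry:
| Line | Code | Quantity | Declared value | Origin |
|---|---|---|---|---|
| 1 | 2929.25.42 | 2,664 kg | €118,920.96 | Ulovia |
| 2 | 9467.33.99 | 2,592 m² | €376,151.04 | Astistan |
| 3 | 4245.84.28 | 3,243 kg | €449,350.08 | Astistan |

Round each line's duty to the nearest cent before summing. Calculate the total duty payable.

Line 1 (2929.25.42, Ulovia, 2,664 kg, €118,920.96):
Base rate for 2929.25.42 is 19.5%.
2929.25.42 has an FTA preferential rate, but origin Ulovia is not Astistan; base rate stands.
The additional-duty order on 2929.25.42 targets Solos, not Ulovia; it does not apply.
Duty = €118,920.96 × 19.5% = €23,189.59.
Line 2 (9467.33.99, Astistan, 2,592 m², €376,151.04):
Base rate for 9467.33.99 is 18.5%.
Origin Astistan qualifies under the Veloria–Astistan agreement and 9467.33.99 is covered: preferential rate 16.5% applies instead.
Duty = €376,151.04 × 16.5% = €62,064.92.
Line 3 (4245.84.28, Astistan, 3,243 kg, €449,350.08):
Base rate for 4245.84.28 is 0.5%.
Origin Astistan is the FTA partner but 4245.84.28 is not on the preference list; base rate stands.
Duty = €449,350.08 × 0.5% = €2,246.75.
Total = €23,189.59 + €62,064.92 + €2,246.75 = €87,501.26.

€87,501.26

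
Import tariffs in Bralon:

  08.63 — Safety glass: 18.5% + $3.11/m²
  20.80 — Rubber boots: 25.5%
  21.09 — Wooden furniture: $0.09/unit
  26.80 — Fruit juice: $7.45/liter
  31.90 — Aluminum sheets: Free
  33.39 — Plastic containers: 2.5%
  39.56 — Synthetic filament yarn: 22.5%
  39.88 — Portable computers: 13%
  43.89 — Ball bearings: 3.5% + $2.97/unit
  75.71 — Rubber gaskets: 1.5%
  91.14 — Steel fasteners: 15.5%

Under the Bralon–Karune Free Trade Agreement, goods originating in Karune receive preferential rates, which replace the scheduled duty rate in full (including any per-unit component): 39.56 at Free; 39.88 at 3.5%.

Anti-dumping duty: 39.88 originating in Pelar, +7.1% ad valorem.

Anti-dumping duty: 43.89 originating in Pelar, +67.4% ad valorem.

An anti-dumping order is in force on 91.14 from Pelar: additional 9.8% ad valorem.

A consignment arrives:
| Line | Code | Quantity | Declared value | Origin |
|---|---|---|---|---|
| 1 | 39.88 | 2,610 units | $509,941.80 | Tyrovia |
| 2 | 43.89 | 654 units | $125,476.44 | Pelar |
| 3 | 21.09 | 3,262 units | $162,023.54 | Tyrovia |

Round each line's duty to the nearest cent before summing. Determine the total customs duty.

Line 1 (39.88, Tyrovia, 2,610 units, $509,941.80):
Base rate for 39.88 is 13%.
39.88 has an FTA preferential rate, but origin Tyrovia is not Karune; base rate stands.
The additional-duty order on 39.88 targets Pelar, not Tyrovia; it does not apply.
Duty = $509,941.80 × 13% = $66,292.43.
Line 2 (43.89, Pelar, 654 units, $125,476.44):
Base rate for 43.89 is 3.5% + $2.97/unit.
Additional duty on 43.89 from Pelar: +67.4%. Applied ad valorem rate: 3.5% + 67.4% = 70.9%.
Duty = $125,476.44 × 70.9% + 654 × $2.97 = $90,905.18.
Line 3 (21.09, Tyrovia, 3,262 units, $162,023.54):
Base rate for 21.09 is $0.09/unit.
Duty = 3,262 × $0.09 = $293.58.
Total = $66,292.43 + $90,905.18 + $293.58 = $157,491.19.

$157,491.19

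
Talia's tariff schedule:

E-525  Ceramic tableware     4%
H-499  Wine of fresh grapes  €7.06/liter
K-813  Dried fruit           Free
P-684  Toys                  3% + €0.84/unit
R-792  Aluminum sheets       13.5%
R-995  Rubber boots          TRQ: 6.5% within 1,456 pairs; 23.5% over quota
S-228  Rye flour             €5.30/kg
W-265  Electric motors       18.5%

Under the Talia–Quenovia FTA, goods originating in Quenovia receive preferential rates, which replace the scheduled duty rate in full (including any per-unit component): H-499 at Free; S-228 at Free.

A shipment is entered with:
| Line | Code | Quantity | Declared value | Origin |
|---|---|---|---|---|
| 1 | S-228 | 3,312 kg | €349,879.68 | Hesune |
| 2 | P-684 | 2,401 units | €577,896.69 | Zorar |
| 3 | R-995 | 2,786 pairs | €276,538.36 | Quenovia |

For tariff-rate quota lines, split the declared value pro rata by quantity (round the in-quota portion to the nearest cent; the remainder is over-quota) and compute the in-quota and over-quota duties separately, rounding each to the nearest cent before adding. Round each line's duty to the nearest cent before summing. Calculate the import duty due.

€77,325.02

Line 1 (S-228, Hesune, 3,312 kg, €349,879.68):
Base rate for S-228 is €5.30/kg.
S-228 has an FTA preferential rate, but origin Hesune is not Quenovia; base rate stands.
Duty = 3,312 × €5.30 = €17,553.60.
Line 2 (P-684, Zorar, 2,401 units, €577,896.69):
Base rate for P-684 is 3% + €0.84/unit.
Duty = €577,896.69 × 3% + 2,401 × €0.84 = €19,353.74.
Line 3 (R-995, Quenovia, 2,786 pairs, €276,538.36):
Code R-995 is under a tariff-rate quota (threshold 1,456 pairs). In-quota: 1,456 pairs at 6.5%; over-quota: 1,330 pairs at 23.5%.
Pro-rata value split: in-quota = €276,538.36 × 1,456/2,786 = €144,522.56; over-quota = €276,538.36 − €144,522.56 = €132,015.80.
In-quota duty = €144,522.56 × 6.5% = €9,393.97. Over-quota duty = €132,015.80 × 23.5% = €31,023.71.
Line duty = €9,393.97 + €31,023.71 = €40,417.68.
Total = €17,553.60 + €19,353.74 + €40,417.68 = €77,325.02.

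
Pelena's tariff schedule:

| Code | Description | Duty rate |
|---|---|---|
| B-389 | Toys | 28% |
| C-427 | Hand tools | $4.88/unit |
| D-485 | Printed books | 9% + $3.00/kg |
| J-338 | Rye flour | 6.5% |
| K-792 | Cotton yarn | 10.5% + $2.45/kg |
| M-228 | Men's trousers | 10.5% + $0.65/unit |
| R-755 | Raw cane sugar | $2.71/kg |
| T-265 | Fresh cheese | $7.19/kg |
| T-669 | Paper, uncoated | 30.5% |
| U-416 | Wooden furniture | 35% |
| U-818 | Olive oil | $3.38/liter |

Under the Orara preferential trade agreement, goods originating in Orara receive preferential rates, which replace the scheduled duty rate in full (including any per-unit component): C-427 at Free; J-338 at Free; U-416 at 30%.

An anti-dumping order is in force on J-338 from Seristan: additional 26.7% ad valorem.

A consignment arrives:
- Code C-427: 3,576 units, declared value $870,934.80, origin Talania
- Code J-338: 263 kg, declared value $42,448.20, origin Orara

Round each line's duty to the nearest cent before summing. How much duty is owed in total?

Line 1 (C-427, Talania, 3,576 units, $870,934.80):
Base rate for C-427 is $4.88/unit.
C-427 has an FTA preferential rate, but origin Talania is not Orara; base rate stands.
Duty = 3,576 × $4.88 = $17,450.88.
Line 2 (J-338, Orara, 263 kg, $42,448.20):
Base rate for J-338 is 6.5%.
Origin Orara qualifies under the Pelena–Orara agreement and J-338 is covered: preferential rate Free applies instead.
The additional-duty order on J-338 targets Seristan, not Orara; it does not apply.
Duty = $42,448.20 × 0% = $0.00.
Total = $17,450.88 + $0.00 = $17,450.88.

$17,450.88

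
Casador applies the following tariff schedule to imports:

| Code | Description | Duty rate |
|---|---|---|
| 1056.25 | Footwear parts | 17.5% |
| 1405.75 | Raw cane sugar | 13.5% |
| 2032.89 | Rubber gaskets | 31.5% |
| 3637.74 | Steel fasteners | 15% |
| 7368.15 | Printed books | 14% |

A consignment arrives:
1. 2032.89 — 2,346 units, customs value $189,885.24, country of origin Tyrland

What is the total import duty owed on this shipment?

$59,813.85

Line 1 (2032.89, Tyrland, 2,346 units, $189,885.24):
Base rate for 2032.89 is 31.5%.
Duty = $189,885.24 × 31.5% = $59,813.85.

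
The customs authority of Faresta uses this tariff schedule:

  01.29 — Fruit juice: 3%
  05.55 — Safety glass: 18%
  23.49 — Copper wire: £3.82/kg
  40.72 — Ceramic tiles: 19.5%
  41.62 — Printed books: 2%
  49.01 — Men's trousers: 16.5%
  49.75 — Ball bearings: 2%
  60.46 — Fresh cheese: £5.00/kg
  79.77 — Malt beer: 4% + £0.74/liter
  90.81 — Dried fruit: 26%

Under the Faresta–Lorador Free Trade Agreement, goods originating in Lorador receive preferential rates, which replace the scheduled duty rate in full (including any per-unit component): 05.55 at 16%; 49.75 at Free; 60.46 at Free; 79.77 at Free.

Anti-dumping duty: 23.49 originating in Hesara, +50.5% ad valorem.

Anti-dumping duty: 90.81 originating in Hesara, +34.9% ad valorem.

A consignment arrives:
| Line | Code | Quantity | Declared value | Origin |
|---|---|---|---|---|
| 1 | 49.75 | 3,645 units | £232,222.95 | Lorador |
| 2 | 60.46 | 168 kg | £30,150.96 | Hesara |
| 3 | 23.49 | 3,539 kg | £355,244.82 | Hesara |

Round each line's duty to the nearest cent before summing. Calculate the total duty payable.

Line 1 (49.75, Lorador, 3,645 units, £232,222.95):
Base rate for 49.75 is 2%.
Origin Lorador qualifies under the Faresta–Lorador agreement and 49.75 is covered: preferential rate Free applies instead.
Duty = £232,222.95 × 0% = £0.00.
Line 2 (60.46, Hesara, 168 kg, £30,150.96):
Base rate for 60.46 is £5.00/kg.
60.46 has an FTA preferential rate, but origin Hesara is not Lorador; base rate stands.
Duty = 168 × £5.00 = £840.00.
Line 3 (23.49, Hesara, 3,539 kg, £355,244.82):
Base rate for 23.49 is £3.82/kg.
Additional duty on 23.49 from Hesara: +50.5% ad valorem. Applied ad valorem rate = 50.5%.
Duty = £355,244.82 × 50.5% + 3,539 × £3.82 = £192,917.61.
Total = £0.00 + £840.00 + £192,917.61 = £193,757.61.

£193,757.61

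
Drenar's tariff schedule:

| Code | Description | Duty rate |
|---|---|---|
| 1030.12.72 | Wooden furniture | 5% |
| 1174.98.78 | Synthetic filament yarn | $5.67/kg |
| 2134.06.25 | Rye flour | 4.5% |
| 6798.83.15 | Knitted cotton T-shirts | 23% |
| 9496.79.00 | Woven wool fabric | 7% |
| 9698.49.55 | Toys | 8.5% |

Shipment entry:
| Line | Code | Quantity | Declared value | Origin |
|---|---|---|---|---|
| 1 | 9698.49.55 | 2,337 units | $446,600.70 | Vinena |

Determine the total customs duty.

$37,961.06

Line 1 (9698.49.55, Vinena, 2,337 units, $446,600.70):
Base rate for 9698.49.55 is 8.5%.
Duty = $446,600.70 × 8.5% = $37,961.06.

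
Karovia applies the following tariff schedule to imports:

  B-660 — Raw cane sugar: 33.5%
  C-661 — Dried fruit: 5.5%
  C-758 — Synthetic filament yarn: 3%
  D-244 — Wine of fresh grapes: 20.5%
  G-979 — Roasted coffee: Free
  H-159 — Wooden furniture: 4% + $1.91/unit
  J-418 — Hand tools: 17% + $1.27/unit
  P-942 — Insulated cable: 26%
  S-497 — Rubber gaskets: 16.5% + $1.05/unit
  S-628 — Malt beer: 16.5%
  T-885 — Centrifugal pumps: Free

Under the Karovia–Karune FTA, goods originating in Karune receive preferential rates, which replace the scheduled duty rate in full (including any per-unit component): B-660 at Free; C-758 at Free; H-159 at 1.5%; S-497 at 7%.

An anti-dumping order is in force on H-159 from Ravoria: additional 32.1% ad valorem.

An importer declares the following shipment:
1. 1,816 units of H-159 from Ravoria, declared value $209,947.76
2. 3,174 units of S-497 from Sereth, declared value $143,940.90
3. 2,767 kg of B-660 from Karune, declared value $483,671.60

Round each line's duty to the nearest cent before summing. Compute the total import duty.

$106,342.65

Line 1 (H-159, Ravoria, 1,816 units, $209,947.76):
Base rate for H-159 is 4% + $1.91/unit.
H-159 has an FTA preferential rate, but origin Ravoria is not Karune; base rate stands.
Additional duty on H-159 from Ravoria: +32.1%. Applied ad valorem rate: 4% + 32.1% = 36.1%.
Duty = $209,947.76 × 36.1% + 1,816 × $1.91 = $79,259.70.
Line 2 (S-497, Sereth, 3,174 units, $143,940.90):
Base rate for S-497 is 16.5% + $1.05/unit.
S-497 has an FTA preferential rate, but origin Sereth is not Karune; base rate stands.
Duty = $143,940.90 × 16.5% + 3,174 × $1.05 = $27,082.95.
Line 3 (B-660, Karune, 2,767 kg, $483,671.60):
Base rate for B-660 is 33.5%.
Origin Karune qualifies under the Karovia–Karune agreement and B-660 is covered: preferential rate Free applies instead.
Duty = $483,671.60 × 0% = $0.00.
Total = $79,259.70 + $27,082.95 + $0.00 = $106,342.65.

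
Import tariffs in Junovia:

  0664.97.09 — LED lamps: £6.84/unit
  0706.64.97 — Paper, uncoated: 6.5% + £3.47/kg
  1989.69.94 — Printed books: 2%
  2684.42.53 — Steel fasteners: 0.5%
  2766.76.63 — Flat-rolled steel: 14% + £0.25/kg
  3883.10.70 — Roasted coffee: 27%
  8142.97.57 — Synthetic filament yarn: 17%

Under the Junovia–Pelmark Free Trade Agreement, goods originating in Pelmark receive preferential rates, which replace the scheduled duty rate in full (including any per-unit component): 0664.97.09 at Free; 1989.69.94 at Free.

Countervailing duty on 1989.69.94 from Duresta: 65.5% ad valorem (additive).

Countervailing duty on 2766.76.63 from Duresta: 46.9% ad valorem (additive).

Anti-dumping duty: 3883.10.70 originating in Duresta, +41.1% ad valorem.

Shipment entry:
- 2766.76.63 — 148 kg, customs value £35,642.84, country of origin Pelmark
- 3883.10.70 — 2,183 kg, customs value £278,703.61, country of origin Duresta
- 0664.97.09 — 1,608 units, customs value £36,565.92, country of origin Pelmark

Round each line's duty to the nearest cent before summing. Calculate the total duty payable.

£194,824.16

Line 1 (2766.76.63, Pelmark, 148 kg, £35,642.84):
Base rate for 2766.76.63 is 14% + £0.25/kg.
Origin Pelmark is the FTA partner but 2766.76.63 is not on the preference list; base rate stands.
The additional-duty order on 2766.76.63 targets Duresta, not Pelmark; it does not apply.
Duty = £35,642.84 × 14% + 148 × £0.25 = £5,027.00.
Line 2 (3883.10.70, Duresta, 2,183 kg, £278,703.61):
Base rate for 3883.10.70 is 27%.
Additional duty on 3883.10.70 from Duresta: +41.1%. Applied ad valorem rate: 27% + 41.1% = 68.1%.
Duty = £278,703.61 × 68.1% = £189,797.16.
Line 3 (0664.97.09, Pelmark, 1,608 units, £36,565.92):
Base rate for 0664.97.09 is £6.84/unit.
Origin Pelmark qualifies under the Junovia–Pelmark agreement and 0664.97.09 is covered: preferential rate Free applies instead.
Duty = £36,565.92 × 0% = £0.00.
Total = £5,027.00 + £189,797.16 + £0.00 = £194,824.16.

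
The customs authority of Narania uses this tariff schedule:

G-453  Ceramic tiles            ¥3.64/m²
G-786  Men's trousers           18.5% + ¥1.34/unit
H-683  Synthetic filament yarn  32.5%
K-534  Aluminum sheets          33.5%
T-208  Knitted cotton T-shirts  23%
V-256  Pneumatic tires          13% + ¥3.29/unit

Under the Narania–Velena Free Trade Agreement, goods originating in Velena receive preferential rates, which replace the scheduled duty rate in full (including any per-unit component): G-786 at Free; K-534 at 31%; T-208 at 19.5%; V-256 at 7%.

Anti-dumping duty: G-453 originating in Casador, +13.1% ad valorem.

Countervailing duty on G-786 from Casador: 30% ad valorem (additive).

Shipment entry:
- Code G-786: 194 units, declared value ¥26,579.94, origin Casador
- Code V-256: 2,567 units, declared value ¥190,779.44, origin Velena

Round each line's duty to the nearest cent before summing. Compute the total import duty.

Line 1 (G-786, Casador, 194 units, ¥26,579.94):
Base rate for G-786 is 18.5% + ¥1.34/unit.
G-786 has an FTA preferential rate, but origin Casador is not Velena; base rate stands.
Additional duty on G-786 from Casador: +30%. Applied ad valorem rate: 18.5% + 30% = 48.5%.
Duty = ¥26,579.94 × 48.5% + 194 × ¥1.34 = ¥13,151.23.
Line 2 (V-256, Velena, 2,567 units, ¥190,779.44):
Base rate for V-256 is 13% + ¥3.29/unit.
Origin Velena qualifies under the Narania–Velena agreement and V-256 is covered: preferential rate 7% applies instead.
Duty = ¥190,779.44 × 7% = ¥13,354.56.
Total = ¥13,151.23 + ¥13,354.56 = ¥26,505.79.

¥26,505.79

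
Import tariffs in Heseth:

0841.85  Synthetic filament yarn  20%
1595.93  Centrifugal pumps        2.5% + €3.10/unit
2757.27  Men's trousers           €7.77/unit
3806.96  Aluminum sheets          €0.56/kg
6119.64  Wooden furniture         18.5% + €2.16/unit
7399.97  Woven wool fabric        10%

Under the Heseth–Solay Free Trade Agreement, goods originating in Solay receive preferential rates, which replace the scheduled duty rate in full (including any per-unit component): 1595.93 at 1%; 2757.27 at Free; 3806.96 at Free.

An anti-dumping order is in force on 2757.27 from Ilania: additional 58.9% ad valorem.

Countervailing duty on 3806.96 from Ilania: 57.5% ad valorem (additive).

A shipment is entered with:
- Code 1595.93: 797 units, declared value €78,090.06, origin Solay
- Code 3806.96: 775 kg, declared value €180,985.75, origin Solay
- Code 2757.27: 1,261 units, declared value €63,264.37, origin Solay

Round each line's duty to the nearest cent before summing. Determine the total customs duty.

Line 1 (1595.93, Solay, 797 units, €78,090.06):
Base rate for 1595.93 is 2.5% + €3.10/unit.
Origin Solay qualifies under the Heseth–Solay agreement and 1595.93 is covered: preferential rate 1% applies instead.
Duty = €78,090.06 × 1% = €780.90.
Line 2 (3806.96, Solay, 775 kg, €180,985.75):
Base rate for 3806.96 is €0.56/kg.
Origin Solay qualifies under the Heseth–Solay agreement and 3806.96 is covered: preferential rate Free applies instead.
The additional-duty order on 3806.96 targets Ilania, not Solay; it does not apply.
Duty = €180,985.75 × 0% = €0.00.
Line 3 (2757.27, Solay, 1,261 units, €63,264.37):
Base rate for 2757.27 is €7.77/unit.
Origin Solay qualifies under the Heseth–Solay agreement and 2757.27 is covered: preferential rate Free applies instead.
The additional-duty order on 2757.27 targets Ilania, not Solay; it does not apply.
Duty = €63,264.37 × 0% = €0.00.
Total = €780.90 + €0.00 + €0.00 = €780.90.

€780.90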